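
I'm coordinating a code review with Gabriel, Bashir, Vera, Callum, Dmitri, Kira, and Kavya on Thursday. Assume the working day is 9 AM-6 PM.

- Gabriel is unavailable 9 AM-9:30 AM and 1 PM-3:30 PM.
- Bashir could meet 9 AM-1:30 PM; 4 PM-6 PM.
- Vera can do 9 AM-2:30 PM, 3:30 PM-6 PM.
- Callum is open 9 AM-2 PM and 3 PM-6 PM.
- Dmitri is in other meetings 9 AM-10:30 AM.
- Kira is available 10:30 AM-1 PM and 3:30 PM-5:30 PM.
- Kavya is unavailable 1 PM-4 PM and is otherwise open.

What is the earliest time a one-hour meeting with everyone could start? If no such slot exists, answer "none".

Gabriel free: 09:30-13:00, 15:30-18:00 (invert busy blocks within the working day).
Bashir free: 09:00-13:30, 16:00-18:00.
Vera free: 09:00-14:30, 15:30-18:00.
Callum free: 09:00-14:00, 15:00-18:00.
Dmitri free: 10:30-18:00 (invert busy blocks within the working day).
Kira free: 10:30-13:00, 15:30-17:30.
Kavya free: 09:00-13:00, 16:00-18:00 (invert busy blocks within the working day).
Gabriel ∩ Bashir: 09:30-13:00, 16:00-18:00.
Gabriel ∩ Bashir ∩ Vera: 09:30-13:00, 16:00-18:00.
Gabriel ∩ Bashir ∩ Vera ∩ Callum: 09:30-13:00, 16:00-18:00.
Gabriel ∩ Bashir ∩ Vera ∩ Callum ∩ Dmitri: 10:30-13:00, 16:00-18:00.
Gabriel ∩ Bashir ∩ Vera ∩ Callum ∩ Dmitri ∩ Kira: 10:30-13:00, 16:00-17:30.
Gabriel ∩ Bashir ∩ Vera ∩ Callum ∩ Dmitri ∩ Kira ∩ Kavya: 10:30-13:00, 16:00-17:30.
Those are the intersection windows.
The first common window of at least 60 minutes is 10:30-13:00, so the earliest start is 10:30.

10:30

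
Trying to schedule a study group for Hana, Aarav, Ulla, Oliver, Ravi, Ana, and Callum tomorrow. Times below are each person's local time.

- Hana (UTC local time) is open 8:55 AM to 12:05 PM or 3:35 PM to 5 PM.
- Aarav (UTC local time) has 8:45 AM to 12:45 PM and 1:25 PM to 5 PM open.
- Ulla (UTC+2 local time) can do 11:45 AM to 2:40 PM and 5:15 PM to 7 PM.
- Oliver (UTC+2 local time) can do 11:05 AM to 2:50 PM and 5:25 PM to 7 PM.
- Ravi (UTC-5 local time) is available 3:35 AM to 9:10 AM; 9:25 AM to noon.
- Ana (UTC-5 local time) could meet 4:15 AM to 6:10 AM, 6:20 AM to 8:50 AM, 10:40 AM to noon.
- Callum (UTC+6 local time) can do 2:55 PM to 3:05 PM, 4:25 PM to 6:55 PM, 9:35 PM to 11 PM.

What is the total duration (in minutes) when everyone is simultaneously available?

Hana in UTC: 08:55-12:05, 15:35-17:00.
Aarav in UTC: 08:45-12:45, 13:25-17:00.
Ulla in UTC: 09:45-12:40, 15:15-17:00 (subtract 2h to convert from UTC+2).
Oliver in UTC: 09:05-12:50, 15:25-17:00 (subtract 2h to convert from UTC+2).
Ravi in UTC: 08:35-14:10, 14:25-17:00 (add 5h to convert from UTC-5).
Ana in UTC: 09:15-11:10, 11:20-13:50, 15:40-17:00 (add 5h to convert from UTC-5).
Callum in UTC: 08:55-09:05, 10:25-12:55, 15:35-17:00 (subtract 6h to convert from UTC+6).
Hana ∩ Aarav: 08:55-12:05, 15:35-17:00.
Hana ∩ Aarav ∩ Ulla: 09:45-12:05, 15:35-17:00.
Hana ∩ Aarav ∩ Ulla ∩ Oliver: 09:45-12:05, 15:35-17:00.
Hana ∩ Aarav ∩ Ulla ∩ Oliver ∩ Ravi: 09:45-12:05, 15:35-17:00.
Hana ∩ Aarav ∩ Ulla ∩ Oliver ∩ Ravi ∩ Ana: 09:45-11:10, 11:20-12:05, 15:40-17:00.
Hana ∩ Aarav ∩ Ulla ∩ Oliver ∩ Ravi ∩ Ana ∩ Callum: 10:25-11:10, 11:20-12:05, 15:40-17:00.
Summing the common windows: 45 + 45 + 80 = 170 minutes.

170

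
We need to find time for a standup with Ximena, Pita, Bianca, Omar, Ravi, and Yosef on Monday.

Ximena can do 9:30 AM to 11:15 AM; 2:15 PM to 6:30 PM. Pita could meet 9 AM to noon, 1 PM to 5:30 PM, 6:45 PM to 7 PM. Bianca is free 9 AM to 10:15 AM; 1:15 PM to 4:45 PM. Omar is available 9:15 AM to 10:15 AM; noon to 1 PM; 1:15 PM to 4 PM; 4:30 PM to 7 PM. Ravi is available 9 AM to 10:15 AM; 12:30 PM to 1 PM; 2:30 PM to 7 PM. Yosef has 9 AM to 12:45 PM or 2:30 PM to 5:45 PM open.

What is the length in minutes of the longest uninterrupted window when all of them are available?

Ximena ∩ Pita: 09:30-11:15, 14:15-17:30.
Ximena ∩ Pita ∩ Bianca: 09:30-10:15, 14:15-16:45.
Ximena ∩ Pita ∩ Bianca ∩ Omar: 09:30-10:15, 14:15-16:00, 16:30-16:45.
Ximena ∩ Pita ∩ Bianca ∩ Omar ∩ Ravi: 09:30-10:15, 14:30-16:00, 16:30-16:45.
Ximena ∩ Pita ∩ Bianca ∩ Omar ∩ Ravi ∩ Yosef: 09:30-10:15, 14:30-16:00, 16:30-16:45.
Those are the intersection windows.
The longest is 14:30-16:00 at 90 minutes.

90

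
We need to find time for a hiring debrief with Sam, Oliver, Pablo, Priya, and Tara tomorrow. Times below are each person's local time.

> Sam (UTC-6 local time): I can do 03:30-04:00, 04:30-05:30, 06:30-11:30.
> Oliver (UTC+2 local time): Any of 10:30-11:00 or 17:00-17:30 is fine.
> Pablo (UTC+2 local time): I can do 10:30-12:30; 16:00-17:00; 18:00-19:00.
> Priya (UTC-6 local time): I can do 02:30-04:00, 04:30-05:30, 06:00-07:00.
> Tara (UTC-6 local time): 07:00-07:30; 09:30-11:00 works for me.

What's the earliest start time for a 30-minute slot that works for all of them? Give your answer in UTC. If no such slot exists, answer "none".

Sam in UTC: 09:30-10:00, 10:30-11:30, 12:30-17:30 (add 6h to convert from UTC-6).
Oliver in UTC: 08:30-09:00, 15:00-15:30 (subtract 2h to convert from UTC+2).
Pablo in UTC: 08:30-10:30, 14:00-15:00, 16:00-17:00 (subtract 2h to convert from UTC+2).
Priya in UTC: 08:30-10:00, 10:30-11:30, 12:00-13:00 (add 6h to convert from UTC-6).
Tara in UTC: 13:00-13:30, 15:30-17:00 (add 6h to convert from UTC-6).
Sam ∩ Oliver: 15:00-15:30.
Sam ∩ Oliver ∩ Pablo: ∅.
Sam ∩ Oliver ∩ Pablo ∩ Priya: ∅.
Sam ∩ Oliver ∩ Pablo ∩ Priya ∩ Tara: ∅.
There is no time when everyone is free.
No common window is at least 30 minutes long.

none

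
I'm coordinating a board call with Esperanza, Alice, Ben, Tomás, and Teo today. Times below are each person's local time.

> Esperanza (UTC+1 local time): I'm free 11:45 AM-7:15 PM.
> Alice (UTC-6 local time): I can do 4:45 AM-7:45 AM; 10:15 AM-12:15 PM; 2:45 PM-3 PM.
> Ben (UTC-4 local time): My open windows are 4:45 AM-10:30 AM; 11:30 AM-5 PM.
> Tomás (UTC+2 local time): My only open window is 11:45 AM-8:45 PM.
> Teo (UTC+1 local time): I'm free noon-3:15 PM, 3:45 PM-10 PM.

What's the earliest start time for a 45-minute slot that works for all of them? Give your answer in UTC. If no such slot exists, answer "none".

11:00

Esperanza in UTC: 10:45-18:15 (subtract 1h to convert from UTC+1).
Alice in UTC: 10:45-13:45, 16:15-18:15, 20:45-21:00 (add 6h to convert from UTC-6).
Ben in UTC: 08:45-14:30, 15:30-21:00 (add 4h to convert from UTC-4).
Tomás in UTC: 09:45-18:45 (subtract 2h to convert from UTC+2).
Teo in UTC: 11:00-14:15, 14:45-21:00 (subtract 1h to convert from UTC+1).
Esperanza ∩ Alice: 10:45-13:45, 16:15-18:15.
Esperanza ∩ Alice ∩ Ben: 10:45-13:45, 16:15-18:15.
Esperanza ∩ Alice ∩ Ben ∩ Tomás: 10:45-13:45, 16:15-18:15.
Esperanza ∩ Alice ∩ Ben ∩ Tomás ∩ Teo: 11:00-13:45, 16:15-18:15.
The first common window of at least 45 minutes is 11:00-13:45, so the earliest start is 11:00.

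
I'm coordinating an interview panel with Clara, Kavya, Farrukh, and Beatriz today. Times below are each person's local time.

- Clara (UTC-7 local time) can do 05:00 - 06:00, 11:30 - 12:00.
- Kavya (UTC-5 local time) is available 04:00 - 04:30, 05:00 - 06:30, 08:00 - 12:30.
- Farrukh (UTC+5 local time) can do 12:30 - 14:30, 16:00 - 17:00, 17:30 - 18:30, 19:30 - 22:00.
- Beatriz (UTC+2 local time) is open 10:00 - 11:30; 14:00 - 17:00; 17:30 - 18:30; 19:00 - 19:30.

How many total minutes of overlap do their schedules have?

0

Clara in UTC: 12:00-13:00, 18:30-19:00 (add 7h to convert from UTC-7).
Kavya in UTC: 09:00-09:30, 10:00-11:30, 13:00-17:30 (add 5h to convert from UTC-5).
Farrukh in UTC: 07:30-09:30, 11:00-12:00, 12:30-13:30, 14:30-17:00 (subtract 5h to convert from UTC+5).
Beatriz in UTC: 08:00-09:30, 12:00-15:00, 15:30-16:30, 17:00-17:30 (subtract 2h to convert from UTC+2).
Clara ∩ Kavya: ∅.
Clara ∩ Kavya ∩ Farrukh: ∅.
Clara ∩ Kavya ∩ Farrukh ∩ Beatriz: ∅.
There is no time when everyone is free.
There is no common window, so the total is 0 minutes.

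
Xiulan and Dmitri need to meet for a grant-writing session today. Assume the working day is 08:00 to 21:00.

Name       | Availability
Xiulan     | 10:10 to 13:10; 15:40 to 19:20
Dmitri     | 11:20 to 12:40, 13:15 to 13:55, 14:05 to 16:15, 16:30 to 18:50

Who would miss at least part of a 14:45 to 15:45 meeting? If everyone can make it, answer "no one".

Xiulan

Xiulan: not fully free for 14:45-15:45. Dmitri: free for 14:45-15:45.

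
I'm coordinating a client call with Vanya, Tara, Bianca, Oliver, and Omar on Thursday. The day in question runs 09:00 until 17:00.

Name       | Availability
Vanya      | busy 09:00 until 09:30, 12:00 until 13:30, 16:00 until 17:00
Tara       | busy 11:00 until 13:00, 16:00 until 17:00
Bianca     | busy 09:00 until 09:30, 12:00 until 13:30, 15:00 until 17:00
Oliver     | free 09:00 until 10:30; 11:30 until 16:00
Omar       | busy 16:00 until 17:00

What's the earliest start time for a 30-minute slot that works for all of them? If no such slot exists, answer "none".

Vanya free: 09:30-12:00, 13:30-16:00 (invert busy blocks within the working day).
Tara free: 09:00-11:00, 13:00-16:00 (invert busy blocks within the working day).
Bianca free: 09:30-12:00, 13:30-15:00 (invert busy blocks within the working day).
Oliver free: 09:00-10:30, 11:30-16:00.
Omar free: 09:00-16:00 (invert busy blocks within the working day).
Vanya ∩ Tara: 09:30-11:00, 13:30-16:00.
Vanya ∩ Tara ∩ Bianca: 09:30-11:00, 13:30-15:00.
Vanya ∩ Tara ∩ Bianca ∩ Oliver: 09:30-10:30, 13:30-15:00.
Vanya ∩ Tara ∩ Bianca ∩ Oliver ∩ Omar: 09:30-10:30, 13:30-15:00.
Those are the intersection windows.
The first common window of at least 30 minutes is 09:30-10:30, so the earliest start is 09:30.

09:30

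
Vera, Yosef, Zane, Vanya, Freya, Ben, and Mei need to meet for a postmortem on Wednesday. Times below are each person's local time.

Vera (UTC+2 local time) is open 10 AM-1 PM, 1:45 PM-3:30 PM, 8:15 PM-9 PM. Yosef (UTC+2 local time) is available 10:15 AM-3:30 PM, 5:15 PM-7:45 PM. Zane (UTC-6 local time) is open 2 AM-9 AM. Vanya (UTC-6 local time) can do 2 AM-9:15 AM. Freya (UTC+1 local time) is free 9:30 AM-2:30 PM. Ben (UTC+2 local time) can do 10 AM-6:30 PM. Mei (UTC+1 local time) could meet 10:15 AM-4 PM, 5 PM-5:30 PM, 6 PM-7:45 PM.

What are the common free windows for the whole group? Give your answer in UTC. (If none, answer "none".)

Vera in UTC: 08:00-11:00, 11:45-13:30, 18:15-19:00 (subtract 2h to convert from UTC+2).
Yosef in UTC: 08:15-13:30, 15:15-17:45 (subtract 2h to convert from UTC+2).
Zane in UTC: 08:00-15:00 (add 6h to convert from UTC-6).
Vanya in UTC: 08:00-15:15 (add 6h to convert from UTC-6).
Freya in UTC: 08:30-13:30 (subtract 1h to convert from UTC+1).
Ben in UTC: 08:00-16:30 (subtract 2h to convert from UTC+2).
Mei in UTC: 09:15-15:00, 16:00-16:30, 17:00-18:45 (subtract 1h to convert from UTC+1).
Vera ∩ Yosef: 08:15-11:00, 11:45-13:30.
Vera ∩ Yosef ∩ Zane: 08:15-11:00, 11:45-13:30.
Vera ∩ Yosef ∩ Zane ∩ Vanya: 08:15-11:00, 11:45-13:30.
Vera ∩ Yosef ∩ Zane ∩ Vanya ∩ Freya: 08:30-11:00, 11:45-13:30.
Vera ∩ Yosef ∩ Zane ∩ Vanya ∩ Freya ∩ Ben: 08:30-11:00, 11:45-13:30.
Vera ∩ Yosef ∩ Zane ∩ Vanya ∩ Freya ∩ Ben ∩ Mei: 09:15-11:00, 11:45-13:30.

09:15-11:00, 11:45-13:30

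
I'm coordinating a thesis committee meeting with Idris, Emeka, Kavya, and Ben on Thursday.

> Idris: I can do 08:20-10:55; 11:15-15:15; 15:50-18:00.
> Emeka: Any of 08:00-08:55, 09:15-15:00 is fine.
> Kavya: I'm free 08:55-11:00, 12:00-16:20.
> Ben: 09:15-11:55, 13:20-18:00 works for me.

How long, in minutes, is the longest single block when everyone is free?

Idris ∩ Emeka: 08:20-08:55, 09:15-10:55, 11:15-15:00.
Idris ∩ Emeka ∩ Kavya: 09:15-10:55, 12:00-15:00.
Idris ∩ Emeka ∩ Kavya ∩ Ben: 09:15-10:55, 13:20-15:00.
Those are the intersection windows.
The longest is 09:15-10:55 at 100 minutes.

100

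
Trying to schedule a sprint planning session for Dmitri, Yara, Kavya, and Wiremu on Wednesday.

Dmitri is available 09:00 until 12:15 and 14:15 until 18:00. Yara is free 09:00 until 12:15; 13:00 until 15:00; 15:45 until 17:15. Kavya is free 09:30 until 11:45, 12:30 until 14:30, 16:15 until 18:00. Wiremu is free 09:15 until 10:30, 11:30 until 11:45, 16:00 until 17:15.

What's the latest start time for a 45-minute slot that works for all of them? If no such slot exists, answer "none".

16:30

Dmitri ∩ Yara: 09:00-12:15, 14:15-15:00, 15:45-17:15.
Dmitri ∩ Yara ∩ Kavya: 09:30-11:45, 14:15-14:30, 16:15-17:15.
Dmitri ∩ Yara ∩ Kavya ∩ Wiremu: 09:30-10:30, 11:30-11:45, 16:15-17:15.
The last common window of at least 45 minutes is 16:15-17:15; a 45-minute meeting can start as late as 16:30 and still end by 17:15.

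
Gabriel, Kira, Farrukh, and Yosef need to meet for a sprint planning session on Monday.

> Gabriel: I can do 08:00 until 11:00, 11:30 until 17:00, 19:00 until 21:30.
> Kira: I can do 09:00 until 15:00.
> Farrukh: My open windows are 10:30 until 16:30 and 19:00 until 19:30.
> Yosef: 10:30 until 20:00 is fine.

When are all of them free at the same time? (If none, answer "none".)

10:30-11:00, 11:30-15:00

Gabriel ∩ Kira: 09:00-11:00, 11:30-15:00.
Gabriel ∩ Kira ∩ Farrukh: 10:30-11:00, 11:30-15:00.
Gabriel ∩ Kira ∩ Farrukh ∩ Yosef: 10:30-11:00, 11:30-15:00.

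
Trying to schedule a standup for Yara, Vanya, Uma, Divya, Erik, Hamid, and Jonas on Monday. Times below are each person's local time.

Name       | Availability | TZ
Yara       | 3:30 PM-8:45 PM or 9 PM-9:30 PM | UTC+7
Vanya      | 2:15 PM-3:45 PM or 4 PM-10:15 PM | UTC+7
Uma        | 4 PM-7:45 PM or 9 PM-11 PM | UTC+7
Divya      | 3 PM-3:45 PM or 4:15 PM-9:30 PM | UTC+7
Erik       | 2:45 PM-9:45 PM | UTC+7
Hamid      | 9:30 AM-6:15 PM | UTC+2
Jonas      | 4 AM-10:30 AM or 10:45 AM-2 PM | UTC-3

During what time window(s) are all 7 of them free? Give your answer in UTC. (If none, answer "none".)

09:15-12:45, 14:00-14:30

Yara in UTC: 08:30-13:45, 14:00-14:30 (subtract 7h to convert from UTC+7).
Vanya in UTC: 07:15-08:45, 09:00-15:15 (subtract 7h to convert from UTC+7).
Uma in UTC: 09:00-12:45, 14:00-16:00 (subtract 7h to convert from UTC+7).
Divya in UTC: 08:00-08:45, 09:15-14:30 (subtract 7h to convert from UTC+7).
Erik in UTC: 07:45-14:45 (subtract 7h to convert from UTC+7).
Hamid in UTC: 07:30-16:15 (subtract 2h to convert from UTC+2).
Jonas in UTC: 07:00-13:30, 13:45-17:00 (add 3h to convert from UTC-3).
Yara ∩ Vanya: 08:30-08:45, 09:00-13:45, 14:00-14:30.
Yara ∩ Vanya ∩ Uma: 09:00-12:45, 14:00-14:30.
Yara ∩ Vanya ∩ Uma ∩ Divya: 09:15-12:45, 14:00-14:30.
Yara ∩ Vanya ∩ Uma ∩ Divya ∩ Erik: 09:15-12:45, 14:00-14:30.
Yara ∩ Vanya ∩ Uma ∩ Divya ∩ Erik ∩ Hamid: 09:15-12:45, 14:00-14:30.
Yara ∩ Vanya ∩ Uma ∩ Divya ∩ Erik ∩ Hamid ∩ Jonas: 09:15-12:45, 14:00-14:30.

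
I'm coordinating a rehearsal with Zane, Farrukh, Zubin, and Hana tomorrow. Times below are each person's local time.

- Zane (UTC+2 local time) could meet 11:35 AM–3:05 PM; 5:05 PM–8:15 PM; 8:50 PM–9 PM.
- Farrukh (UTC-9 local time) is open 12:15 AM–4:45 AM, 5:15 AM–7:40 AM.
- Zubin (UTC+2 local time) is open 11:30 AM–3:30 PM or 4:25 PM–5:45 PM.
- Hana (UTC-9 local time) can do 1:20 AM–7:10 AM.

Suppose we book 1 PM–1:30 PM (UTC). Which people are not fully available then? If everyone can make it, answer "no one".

Zane

Zane in UTC: 09:35-13:05, 15:05-18:15, 18:50-19:00 (subtract 2h to convert from UTC+2).
Farrukh in UTC: 09:15-13:45, 14:15-16:40 (add 9h to convert from UTC-9).
Zubin in UTC: 09:30-13:30, 14:25-15:45 (subtract 2h to convert from UTC+2).
Hana in UTC: 10:20-16:10 (add 9h to convert from UTC-9).
Zane: not fully free for 13:00-13:30. Farrukh: free for 13:00-13:30. Zubin: free for 13:00-13:30. Hana: free for 13:00-13:30.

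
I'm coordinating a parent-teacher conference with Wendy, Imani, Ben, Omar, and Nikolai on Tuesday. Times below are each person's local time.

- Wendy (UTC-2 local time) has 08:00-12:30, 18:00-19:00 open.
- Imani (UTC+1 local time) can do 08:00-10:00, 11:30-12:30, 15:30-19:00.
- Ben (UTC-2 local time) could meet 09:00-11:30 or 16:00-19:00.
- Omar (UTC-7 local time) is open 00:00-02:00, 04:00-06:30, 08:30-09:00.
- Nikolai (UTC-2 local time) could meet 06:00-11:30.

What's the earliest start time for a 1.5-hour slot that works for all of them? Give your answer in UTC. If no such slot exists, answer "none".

Wendy in UTC: 10:00-14:30, 20:00-21:00 (add 2h to convert from UTC-2).
Imani in UTC: 07:00-09:00, 10:30-11:30, 14:30-18:00 (subtract 1h to convert from UTC+1).
Ben in UTC: 11:00-13:30, 18:00-21:00 (add 2h to convert from UTC-2).
Omar in UTC: 07:00-09:00, 11:00-13:30, 15:30-16:00 (add 7h to convert from UTC-7).
Nikolai in UTC: 08:00-13:30 (add 2h to convert from UTC-2).
Wendy ∩ Imani: 10:30-11:30.
Wendy ∩ Imani ∩ Ben: 11:00-11:30.
Wendy ∩ Imani ∩ Ben ∩ Omar: 11:00-11:30.
Wendy ∩ Imani ∩ Ben ∩ Omar ∩ Nikolai: 11:00-11:30.
No common window is at least 90 minutes long.

none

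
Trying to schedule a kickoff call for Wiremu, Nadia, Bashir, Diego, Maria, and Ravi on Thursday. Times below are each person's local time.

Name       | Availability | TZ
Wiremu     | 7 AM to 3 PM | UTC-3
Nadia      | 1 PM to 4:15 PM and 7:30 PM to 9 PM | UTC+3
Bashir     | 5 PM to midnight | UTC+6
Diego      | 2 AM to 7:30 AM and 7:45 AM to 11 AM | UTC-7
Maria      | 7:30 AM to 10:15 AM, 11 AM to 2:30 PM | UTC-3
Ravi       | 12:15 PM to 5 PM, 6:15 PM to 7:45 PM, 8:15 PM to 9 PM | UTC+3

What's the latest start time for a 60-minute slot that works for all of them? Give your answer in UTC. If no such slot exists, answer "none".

Wiremu in UTC: 10:00-18:00 (add 3h to convert from UTC-3).
Nadia in UTC: 10:00-13:15, 16:30-18:00 (subtract 3h to convert from UTC+3).
Bashir in UTC: 11:00-18:00 (subtract 6h to convert from UTC+6).
Diego in UTC: 09:00-14:30, 14:45-18:00 (add 7h to convert from UTC-7).
Maria in UTC: 10:30-13:15, 14:00-17:30 (add 3h to convert from UTC-3).
Ravi in UTC: 09:15-14:00, 15:15-16:45, 17:15-18:00 (subtract 3h to convert from UTC+3).
Wiremu ∩ Nadia: 10:00-13:15, 16:30-18:00.
Wiremu ∩ Nadia ∩ Bashir: 11:00-13:15, 16:30-18:00.
Wiremu ∩ Nadia ∩ Bashir ∩ Diego: 11:00-13:15, 16:30-18:00.
Wiremu ∩ Nadia ∩ Bashir ∩ Diego ∩ Maria: 11:00-13:15, 16:30-17:30.
Wiremu ∩ Nadia ∩ Bashir ∩ Diego ∩ Maria ∩ Ravi: 11:00-13:15, 16:30-16:45, 17:15-17:30.
So the common availability across everyone is 11:00-13:15, 16:30-16:45, 17:15-17:30.
The last common window of at least 60 minutes is 11:00-13:15; a 60-minute meeting can start as late as 12:15 and still end by 13:15.

12:15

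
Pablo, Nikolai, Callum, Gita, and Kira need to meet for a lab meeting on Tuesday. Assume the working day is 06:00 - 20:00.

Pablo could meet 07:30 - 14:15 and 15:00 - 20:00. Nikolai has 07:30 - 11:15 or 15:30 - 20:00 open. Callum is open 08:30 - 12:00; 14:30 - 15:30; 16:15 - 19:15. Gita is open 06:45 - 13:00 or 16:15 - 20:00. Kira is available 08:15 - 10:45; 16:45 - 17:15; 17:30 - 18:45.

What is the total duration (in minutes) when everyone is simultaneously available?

Pablo ∩ Nikolai: 07:30-11:15, 15:30-20:00.
Pablo ∩ Nikolai ∩ Callum: 08:30-11:15, 16:15-19:15.
Pablo ∩ Nikolai ∩ Callum ∩ Gita: 08:30-11:15, 16:15-19:15.
Pablo ∩ Nikolai ∩ Callum ∩ Gita ∩ Kira: 08:30-10:45, 16:45-17:15, 17:30-18:45.
Those are the intersection windows.
Summing the common windows: 135 + 30 + 75 = 240 minutes.

240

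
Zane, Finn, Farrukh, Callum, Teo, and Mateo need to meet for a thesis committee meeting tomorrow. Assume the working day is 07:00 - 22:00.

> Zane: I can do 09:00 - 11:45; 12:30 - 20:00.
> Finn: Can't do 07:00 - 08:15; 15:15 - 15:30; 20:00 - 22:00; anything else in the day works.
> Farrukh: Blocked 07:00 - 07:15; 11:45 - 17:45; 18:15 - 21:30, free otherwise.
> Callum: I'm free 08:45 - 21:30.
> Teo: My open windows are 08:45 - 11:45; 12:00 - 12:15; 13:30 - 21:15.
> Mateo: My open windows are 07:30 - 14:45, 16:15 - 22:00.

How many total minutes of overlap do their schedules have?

195

Zane free: 09:00-11:45, 12:30-20:00.
Finn free: 08:15-15:15, 15:30-20:00 (invert busy blocks within the working day).
Farrukh free: 07:15-11:45, 17:45-18:15, 21:30-22:00 (invert busy blocks within the working day).
Callum free: 08:45-21:30.
Teo free: 08:45-11:45, 12:00-12:15, 13:30-21:15.
Mateo free: 07:30-14:45, 16:15-22:00.
Zane ∩ Finn: 09:00-11:45, 12:30-15:15, 15:30-20:00.
Zane ∩ Finn ∩ Farrukh: 09:00-11:45, 17:45-18:15.
Zane ∩ Finn ∩ Farrukh ∩ Callum: 09:00-11:45, 17:45-18:15.
Zane ∩ Finn ∩ Farrukh ∩ Callum ∩ Teo: 09:00-11:45, 17:45-18:15.
Zane ∩ Finn ∩ Farrukh ∩ Callum ∩ Teo ∩ Mateo: 09:00-11:45, 17:45-18:15.
Summing the common windows: 165 + 30 = 195 minutes.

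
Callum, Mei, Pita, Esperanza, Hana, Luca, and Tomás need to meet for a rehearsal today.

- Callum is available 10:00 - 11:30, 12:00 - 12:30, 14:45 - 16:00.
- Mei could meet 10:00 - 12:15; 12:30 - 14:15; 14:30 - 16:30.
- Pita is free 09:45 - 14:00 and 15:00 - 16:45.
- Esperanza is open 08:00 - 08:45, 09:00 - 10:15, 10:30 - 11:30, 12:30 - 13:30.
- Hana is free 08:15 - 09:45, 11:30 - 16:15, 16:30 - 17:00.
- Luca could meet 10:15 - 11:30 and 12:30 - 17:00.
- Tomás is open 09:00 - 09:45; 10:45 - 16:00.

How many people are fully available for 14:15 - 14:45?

Hana, Luca, and Tomás can make the full 14:15-14:45 slot — that's 3.

3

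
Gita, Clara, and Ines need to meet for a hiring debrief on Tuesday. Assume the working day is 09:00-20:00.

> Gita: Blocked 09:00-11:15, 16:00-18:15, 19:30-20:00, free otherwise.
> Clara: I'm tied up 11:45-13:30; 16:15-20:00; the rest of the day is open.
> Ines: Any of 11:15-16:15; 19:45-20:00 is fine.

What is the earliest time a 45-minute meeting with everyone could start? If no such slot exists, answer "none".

Gita free: 11:15-16:00, 18:15-19:30 (invert busy blocks within the working day).
Clara free: 09:00-11:45, 13:30-16:15 (invert busy blocks within the working day).
Ines free: 11:15-16:15, 19:45-20:00.
Gita ∩ Clara: 11:15-11:45, 13:30-16:00.
Gita ∩ Clara ∩ Ines: 11:15-11:45, 13:30-16:00.
So the common availability across everyone is 11:15-11:45, 13:30-16:00.
The first common window of at least 45 minutes is 13:30-16:00, so the earliest start is 13:30.

13:30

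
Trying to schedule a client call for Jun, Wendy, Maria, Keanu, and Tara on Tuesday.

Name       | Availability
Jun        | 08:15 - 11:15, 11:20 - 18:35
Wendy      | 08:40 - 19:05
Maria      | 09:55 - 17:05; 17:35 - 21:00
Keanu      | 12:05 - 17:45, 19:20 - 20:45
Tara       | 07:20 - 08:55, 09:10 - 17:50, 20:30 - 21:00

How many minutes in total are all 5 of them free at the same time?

Jun ∩ Wendy: 08:40-11:15, 11:20-18:35.
Jun ∩ Wendy ∩ Maria: 09:55-11:15, 11:20-17:05, 17:35-18:35.
Jun ∩ Wendy ∩ Maria ∩ Keanu: 12:05-17:05, 17:35-17:45.
Jun ∩ Wendy ∩ Maria ∩ Keanu ∩ Tara: 12:05-17:05, 17:35-17:45.
So the common availability across everyone is 12:05-17:05, 17:35-17:45.
Summing the common windows: 300 + 10 = 310 minutes.

310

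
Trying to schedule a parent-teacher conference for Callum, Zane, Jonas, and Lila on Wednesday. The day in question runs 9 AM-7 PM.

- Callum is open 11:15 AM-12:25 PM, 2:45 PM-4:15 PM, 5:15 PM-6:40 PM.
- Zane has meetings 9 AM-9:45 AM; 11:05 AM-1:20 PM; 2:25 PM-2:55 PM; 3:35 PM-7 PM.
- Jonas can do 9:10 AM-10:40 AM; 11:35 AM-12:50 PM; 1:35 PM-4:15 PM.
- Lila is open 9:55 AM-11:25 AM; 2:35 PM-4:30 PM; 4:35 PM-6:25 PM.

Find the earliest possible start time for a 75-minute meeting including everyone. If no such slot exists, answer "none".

Callum free: 11:15-12:25, 14:45-16:15, 17:15-18:40.
Zane free: 09:45-11:05, 13:20-14:25, 14:55-15:35 (invert busy blocks within the working day).
Jonas free: 09:10-10:40, 11:35-12:50, 13:35-16:15.
Lila free: 09:55-11:25, 14:35-16:30, 16:35-18:25.
Callum ∩ Zane: 14:55-15:35.
Callum ∩ Zane ∩ Jonas: 14:55-15:35.
Callum ∩ Zane ∩ Jonas ∩ Lila: 14:55-15:35.
No common window is at least 75 minutes long.

none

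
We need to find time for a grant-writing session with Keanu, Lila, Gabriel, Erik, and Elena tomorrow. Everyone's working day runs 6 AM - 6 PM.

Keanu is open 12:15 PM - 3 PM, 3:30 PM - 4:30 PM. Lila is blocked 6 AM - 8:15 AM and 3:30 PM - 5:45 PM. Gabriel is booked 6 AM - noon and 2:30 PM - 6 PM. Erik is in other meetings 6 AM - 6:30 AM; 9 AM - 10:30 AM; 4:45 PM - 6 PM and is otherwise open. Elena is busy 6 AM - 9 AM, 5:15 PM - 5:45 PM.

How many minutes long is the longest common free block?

135

Keanu free: 12:15-15:00, 15:30-16:30.
Lila free: 08:15-15:30, 17:45-18:00 (invert busy blocks within the working day).
Gabriel free: 12:00-14:30 (invert busy blocks within the working day).
Erik free: 06:30-09:00, 10:30-16:45 (invert busy blocks within the working day).
Elena free: 09:00-17:15, 17:45-18:00 (invert busy blocks within the working day).
Keanu ∩ Lila: 12:15-15:00.
Keanu ∩ Lila ∩ Gabriel: 12:15-14:30.
Keanu ∩ Lila ∩ Gabriel ∩ Erik: 12:15-14:30.
Keanu ∩ Lila ∩ Gabriel ∩ Erik ∩ Elena: 12:15-14:30.
The longest is 12:15-14:30 at 135 minutes.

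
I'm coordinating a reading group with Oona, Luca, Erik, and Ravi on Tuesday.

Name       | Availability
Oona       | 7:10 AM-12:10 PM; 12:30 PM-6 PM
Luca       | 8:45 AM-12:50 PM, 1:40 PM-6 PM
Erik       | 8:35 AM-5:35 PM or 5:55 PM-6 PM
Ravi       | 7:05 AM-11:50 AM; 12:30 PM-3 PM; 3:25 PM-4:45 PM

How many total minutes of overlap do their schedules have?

365

Oona ∩ Luca: 08:45-12:10, 12:30-12:50, 13:40-18:00.
Oona ∩ Luca ∩ Erik: 08:45-12:10, 12:30-12:50, 13:40-17:35, 17:55-18:00.
Oona ∩ Luca ∩ Erik ∩ Ravi: 08:45-11:50, 12:30-12:50, 13:40-15:00, 15:25-16:45.
Summing the common windows: 185 + 20 + 80 + 80 = 365 minutes.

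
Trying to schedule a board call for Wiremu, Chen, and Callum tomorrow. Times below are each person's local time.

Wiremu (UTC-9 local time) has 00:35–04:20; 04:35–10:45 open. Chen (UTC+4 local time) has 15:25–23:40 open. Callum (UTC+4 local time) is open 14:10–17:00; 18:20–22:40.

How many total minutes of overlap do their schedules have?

355

Wiremu in UTC: 09:35-13:20, 13:35-19:45 (add 9h to convert from UTC-9).
Chen in UTC: 11:25-19:40 (subtract 4h to convert from UTC+4).
Callum in UTC: 10:10-13:00, 14:20-18:40 (subtract 4h to convert from UTC+4).
Wiremu ∩ Chen: 11:25-13:20, 13:35-19:40.
Wiremu ∩ Chen ∩ Callum: 11:25-13:00, 14:20-18:40.
Summing the common windows: 95 + 260 = 355 minutes.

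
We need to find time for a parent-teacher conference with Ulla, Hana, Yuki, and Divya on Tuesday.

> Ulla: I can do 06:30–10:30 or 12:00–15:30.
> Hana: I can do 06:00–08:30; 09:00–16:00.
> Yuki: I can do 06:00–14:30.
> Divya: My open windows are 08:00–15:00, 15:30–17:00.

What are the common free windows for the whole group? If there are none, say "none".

08:00-08:30, 09:00-10:30, 12:00-14:30

Ulla ∩ Hana: 06:30-08:30, 09:00-10:30, 12:00-15:30.
Ulla ∩ Hana ∩ Yuki: 06:30-08:30, 09:00-10:30, 12:00-14:30.
Ulla ∩ Hana ∩ Yuki ∩ Divya: 08:00-08:30, 09:00-10:30, 12:00-14:30.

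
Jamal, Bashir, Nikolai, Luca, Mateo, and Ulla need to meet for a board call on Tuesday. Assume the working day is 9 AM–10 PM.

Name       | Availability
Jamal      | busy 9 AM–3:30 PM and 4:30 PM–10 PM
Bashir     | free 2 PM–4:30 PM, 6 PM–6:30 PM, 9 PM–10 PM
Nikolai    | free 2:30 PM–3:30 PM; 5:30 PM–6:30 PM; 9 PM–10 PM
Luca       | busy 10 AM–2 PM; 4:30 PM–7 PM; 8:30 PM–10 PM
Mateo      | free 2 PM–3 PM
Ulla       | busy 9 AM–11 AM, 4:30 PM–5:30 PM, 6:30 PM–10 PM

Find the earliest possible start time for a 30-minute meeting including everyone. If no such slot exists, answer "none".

none

Jamal free: 15:30-16:30 (invert busy blocks within the working day).
Bashir free: 14:00-16:30, 18:00-18:30, 21:00-22:00.
Nikolai free: 14:30-15:30, 17:30-18:30, 21:00-22:00.
Luca free: 09:00-10:00, 14:00-16:30, 19:00-20:30 (invert busy blocks within the working day).
Mateo free: 14:00-15:00.
Ulla free: 11:00-16:30, 17:30-18:30 (invert busy blocks within the working day).
Jamal ∩ Bashir: 15:30-16:30.
Jamal ∩ Bashir ∩ Nikolai: ∅.
Jamal ∩ Bashir ∩ Nikolai ∩ Luca: ∅.
Jamal ∩ Bashir ∩ Nikolai ∩ Luca ∩ Mateo: ∅.
Jamal ∩ Bashir ∩ Nikolai ∩ Luca ∩ Mateo ∩ Ulla: ∅.
There is no time when everyone is free.
No common window is at least 30 minutes long.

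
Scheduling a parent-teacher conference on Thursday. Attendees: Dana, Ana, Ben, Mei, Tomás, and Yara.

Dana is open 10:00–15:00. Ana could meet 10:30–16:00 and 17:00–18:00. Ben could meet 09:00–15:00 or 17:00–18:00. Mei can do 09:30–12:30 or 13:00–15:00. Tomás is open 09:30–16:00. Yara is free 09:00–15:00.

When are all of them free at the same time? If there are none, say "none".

10:30-12:30, 13:00-15:00

Dana ∩ Ana: 10:30-15:00.
Dana ∩ Ana ∩ Ben: 10:30-15:00.
Dana ∩ Ana ∩ Ben ∩ Mei: 10:30-12:30, 13:00-15:00.
Dana ∩ Ana ∩ Ben ∩ Mei ∩ Tomás: 10:30-12:30, 13:00-15:00.
Dana ∩ Ana ∩ Ben ∩ Mei ∩ Tomás ∩ Yara: 10:30-12:30, 13:00-15:00.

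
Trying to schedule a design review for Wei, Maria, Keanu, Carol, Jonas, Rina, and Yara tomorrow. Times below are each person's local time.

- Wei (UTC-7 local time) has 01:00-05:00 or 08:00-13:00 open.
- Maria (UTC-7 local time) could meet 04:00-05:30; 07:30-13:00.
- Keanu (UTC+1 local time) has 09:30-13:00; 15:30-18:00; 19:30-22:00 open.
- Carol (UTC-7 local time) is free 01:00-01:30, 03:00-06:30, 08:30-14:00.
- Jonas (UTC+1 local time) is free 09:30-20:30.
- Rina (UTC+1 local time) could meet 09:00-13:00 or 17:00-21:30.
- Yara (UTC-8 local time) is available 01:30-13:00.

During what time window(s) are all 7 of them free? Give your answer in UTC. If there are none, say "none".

Wei in UTC: 08:00-12:00, 15:00-20:00 (add 7h to convert from UTC-7).
Maria in UTC: 11:00-12:30, 14:30-20:00 (add 7h to convert from UTC-7).
Keanu in UTC: 08:30-12:00, 14:30-17:00, 18:30-21:00 (subtract 1h to convert from UTC+1).
Carol in UTC: 08:00-08:30, 10:00-13:30, 15:30-21:00 (add 7h to convert from UTC-7).
Jonas in UTC: 08:30-19:30 (subtract 1h to convert from UTC+1).
Rina in UTC: 08:00-12:00, 16:00-20:30 (subtract 1h to convert from UTC+1).
Yara in UTC: 09:30-21:00 (add 8h to convert from UTC-8).
Wei ∩ Maria: 11:00-12:00, 15:00-20:00.
Wei ∩ Maria ∩ Keanu: 11:00-12:00, 15:00-17:00, 18:30-20:00.
Wei ∩ Maria ∩ Keanu ∩ Carol: 11:00-12:00, 15:30-17:00, 18:30-20:00.
Wei ∩ Maria ∩ Keanu ∩ Carol ∩ Jonas: 11:00-12:00, 15:30-17:00, 18:30-19:30.
Wei ∩ Maria ∩ Keanu ∩ Carol ∩ Jonas ∩ Rina: 11:00-12:00, 16:00-17:00, 18:30-19:30.
Wei ∩ Maria ∩ Keanu ∩ Carol ∩ Jonas ∩ Rina ∩ Yara: 11:00-12:00, 16:00-17:00, 18:30-19:30.

11:00-12:00, 16:00-17:00, 18:30-19:30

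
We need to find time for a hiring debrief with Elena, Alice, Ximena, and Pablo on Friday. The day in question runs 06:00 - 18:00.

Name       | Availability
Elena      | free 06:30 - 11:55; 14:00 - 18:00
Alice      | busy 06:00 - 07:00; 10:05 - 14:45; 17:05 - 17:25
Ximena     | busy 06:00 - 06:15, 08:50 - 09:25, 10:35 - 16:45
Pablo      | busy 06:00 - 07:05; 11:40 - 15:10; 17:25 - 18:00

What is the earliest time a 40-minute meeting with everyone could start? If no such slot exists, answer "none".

07:05

Elena free: 06:30-11:55, 14:00-18:00.
Alice free: 07:00-10:05, 14:45-17:05, 17:25-18:00 (invert busy blocks within the working day).
Ximena free: 06:15-08:50, 09:25-10:35, 16:45-18:00 (invert busy blocks within the working day).
Pablo free: 07:05-11:40, 15:10-17:25 (invert busy blocks within the working day).
Elena ∩ Alice: 07:00-10:05, 14:45-17:05, 17:25-18:00.
Elena ∩ Alice ∩ Ximena: 07:00-08:50, 09:25-10:05, 16:45-17:05, 17:25-18:00.
Elena ∩ Alice ∩ Ximena ∩ Pablo: 07:05-08:50, 09:25-10:05, 16:45-17:05.
The first common window of at least 40 minutes is 07:05-08:50, so the earliest start is 07:05.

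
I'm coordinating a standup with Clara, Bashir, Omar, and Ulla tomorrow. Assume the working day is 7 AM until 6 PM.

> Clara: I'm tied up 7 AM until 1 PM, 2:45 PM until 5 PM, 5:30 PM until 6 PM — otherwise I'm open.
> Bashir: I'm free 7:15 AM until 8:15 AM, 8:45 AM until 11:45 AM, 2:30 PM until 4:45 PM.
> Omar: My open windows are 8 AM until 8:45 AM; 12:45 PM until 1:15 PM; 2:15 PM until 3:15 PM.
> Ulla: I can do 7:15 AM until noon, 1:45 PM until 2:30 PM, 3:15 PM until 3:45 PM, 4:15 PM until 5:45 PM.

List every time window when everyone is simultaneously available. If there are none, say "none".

none

Clara free: 13:00-14:45, 17:00-17:30 (invert busy blocks within the working day).
Bashir free: 07:15-08:15, 08:45-11:45, 14:30-16:45.
Omar free: 08:00-08:45, 12:45-13:15, 14:15-15:15.
Ulla free: 07:15-12:00, 13:45-14:30, 15:15-15:45, 16:15-17:45.
Clara ∩ Bashir: 14:30-14:45.
Clara ∩ Bashir ∩ Omar: 14:30-14:45.
Clara ∩ Bashir ∩ Omar ∩ Ulla: ∅.
There is no time when everyone is free.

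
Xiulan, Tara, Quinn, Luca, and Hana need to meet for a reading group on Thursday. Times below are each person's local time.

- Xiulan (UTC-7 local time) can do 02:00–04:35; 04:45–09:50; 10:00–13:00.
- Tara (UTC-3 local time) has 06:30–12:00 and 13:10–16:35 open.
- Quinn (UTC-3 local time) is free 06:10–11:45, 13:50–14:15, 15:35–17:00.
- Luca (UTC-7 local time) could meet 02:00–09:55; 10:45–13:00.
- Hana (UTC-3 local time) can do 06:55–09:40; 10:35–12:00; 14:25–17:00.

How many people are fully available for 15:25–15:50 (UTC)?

2

Xiulan in UTC: 09:00-11:35, 11:45-16:50, 17:00-20:00 (add 7h to convert from UTC-7).
Tara in UTC: 09:30-15:00, 16:10-19:35 (add 3h to convert from UTC-3).
Quinn in UTC: 09:10-14:45, 16:50-17:15, 18:35-20:00 (add 3h to convert from UTC-3).
Luca in UTC: 09:00-16:55, 17:45-20:00 (add 7h to convert from UTC-7).
Hana in UTC: 09:55-12:40, 13:35-15:00, 17:25-20:00 (add 3h to convert from UTC-3).
Xiulan and Luca can make the full 15:25-15:50 slot — that's 2.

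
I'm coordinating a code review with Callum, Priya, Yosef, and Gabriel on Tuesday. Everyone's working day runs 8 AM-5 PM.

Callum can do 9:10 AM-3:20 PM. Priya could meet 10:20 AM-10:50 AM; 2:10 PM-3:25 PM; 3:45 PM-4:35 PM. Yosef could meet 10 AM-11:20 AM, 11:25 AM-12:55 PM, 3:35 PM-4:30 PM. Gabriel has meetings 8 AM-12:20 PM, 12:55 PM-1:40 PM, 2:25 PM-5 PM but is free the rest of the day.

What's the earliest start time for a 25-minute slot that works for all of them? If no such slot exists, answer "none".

none

Callum free: 09:10-15:20.
Priya free: 10:20-10:50, 14:10-15:25, 15:45-16:35.
Yosef free: 10:00-11:20, 11:25-12:55, 15:35-16:30.
Gabriel free: 12:20-12:55, 13:40-14:25 (invert busy blocks within the working day).
Callum ∩ Priya: 10:20-10:50, 14:10-15:20.
Callum ∩ Priya ∩ Yosef: 10:20-10:50.
Callum ∩ Priya ∩ Yosef ∩ Gabriel: ∅.
There is no time when everyone is free.
No common window is at least 25 minutes long.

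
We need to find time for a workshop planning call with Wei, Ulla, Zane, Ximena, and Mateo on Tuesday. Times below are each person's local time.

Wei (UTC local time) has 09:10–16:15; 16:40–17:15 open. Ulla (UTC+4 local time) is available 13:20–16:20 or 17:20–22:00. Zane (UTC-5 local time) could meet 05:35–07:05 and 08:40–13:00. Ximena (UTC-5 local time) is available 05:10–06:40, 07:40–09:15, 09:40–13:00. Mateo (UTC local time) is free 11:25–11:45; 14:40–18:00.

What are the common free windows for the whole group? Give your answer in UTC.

11:25-11:40, 14:40-16:15, 16:40-17:15

Wei in UTC: 09:10-16:15, 16:40-17:15.
Ulla in UTC: 09:20-12:20, 13:20-18:00 (subtract 4h to convert from UTC+4).
Zane in UTC: 10:35-12:05, 13:40-18:00 (add 5h to convert from UTC-5).
Ximena in UTC: 10:10-11:40, 12:40-14:15, 14:40-18:00 (add 5h to convert from UTC-5).
Mateo in UTC: 11:25-11:45, 14:40-18:00.
Wei ∩ Ulla: 09:20-12:20, 13:20-16:15, 16:40-17:15.
Wei ∩ Ulla ∩ Zane: 10:35-12:05, 13:40-16:15, 16:40-17:15.
Wei ∩ Ulla ∩ Zane ∩ Ximena: 10:35-11:40, 13:40-14:15, 14:40-16:15, 16:40-17:15.
Wei ∩ Ulla ∩ Zane ∩ Ximena ∩ Mateo: 11:25-11:40, 14:40-16:15, 16:40-17:15.
Those are the intersection windows.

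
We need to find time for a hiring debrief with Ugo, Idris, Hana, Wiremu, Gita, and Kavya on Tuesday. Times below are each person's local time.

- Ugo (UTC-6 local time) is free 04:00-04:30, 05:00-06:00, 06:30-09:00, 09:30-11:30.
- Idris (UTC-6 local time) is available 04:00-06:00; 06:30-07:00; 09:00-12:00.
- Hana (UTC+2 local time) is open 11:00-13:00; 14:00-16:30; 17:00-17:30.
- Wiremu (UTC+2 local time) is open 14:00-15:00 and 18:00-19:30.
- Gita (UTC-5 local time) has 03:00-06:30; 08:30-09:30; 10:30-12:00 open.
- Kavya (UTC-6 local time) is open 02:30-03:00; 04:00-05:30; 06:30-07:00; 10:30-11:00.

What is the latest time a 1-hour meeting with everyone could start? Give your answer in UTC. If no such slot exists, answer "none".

none

Ugo in UTC: 10:00-10:30, 11:00-12:00, 12:30-15:00, 15:30-17:30 (add 6h to convert from UTC-6).
Idris in UTC: 10:00-12:00, 12:30-13:00, 15:00-18:00 (add 6h to convert from UTC-6).
Hana in UTC: 09:00-11:00, 12:00-14:30, 15:00-15:30 (subtract 2h to convert from UTC+2).
Wiremu in UTC: 12:00-13:00, 16:00-17:30 (subtract 2h to convert from UTC+2).
Gita in UTC: 08:00-11:30, 13:30-14:30, 15:30-17:00 (add 5h to convert from UTC-5).
Kavya in UTC: 08:30-09:00, 10:00-11:30, 12:30-13:00, 16:30-17:00 (add 6h to convert from UTC-6).
Ugo ∩ Idris: 10:00-10:30, 11:00-12:00, 12:30-13:00, 15:30-17:30.
Ugo ∩ Idris ∩ Hana: 10:00-10:30, 12:30-13:00.
Ugo ∩ Idris ∩ Hana ∩ Wiremu: 12:30-13:00.
Ugo ∩ Idris ∩ Hana ∩ Wiremu ∩ Gita: ∅.
Ugo ∩ Idris ∩ Hana ∩ Wiremu ∩ Gita ∩ Kavya: ∅.
There is no time when everyone is free.
No common window is at least 60 minutes long.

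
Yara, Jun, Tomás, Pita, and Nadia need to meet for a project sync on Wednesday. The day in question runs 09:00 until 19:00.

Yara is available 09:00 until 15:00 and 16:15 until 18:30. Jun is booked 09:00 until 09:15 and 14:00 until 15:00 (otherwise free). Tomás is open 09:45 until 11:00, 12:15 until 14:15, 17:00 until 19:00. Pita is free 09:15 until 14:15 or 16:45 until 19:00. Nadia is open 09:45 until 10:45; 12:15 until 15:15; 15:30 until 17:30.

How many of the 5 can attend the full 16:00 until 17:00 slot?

2

Yara free: 09:00-15:00, 16:15-18:30.
Jun free: 09:15-14:00, 15:00-19:00 (invert busy blocks within the working day).
Tomás free: 09:45-11:00, 12:15-14:15, 17:00-19:00.
Pita free: 09:15-14:15, 16:45-19:00.
Nadia free: 09:45-10:45, 12:15-15:15, 15:30-17:30.
Jun and Nadia can make the full 16:00-17:00 slot — that's 2.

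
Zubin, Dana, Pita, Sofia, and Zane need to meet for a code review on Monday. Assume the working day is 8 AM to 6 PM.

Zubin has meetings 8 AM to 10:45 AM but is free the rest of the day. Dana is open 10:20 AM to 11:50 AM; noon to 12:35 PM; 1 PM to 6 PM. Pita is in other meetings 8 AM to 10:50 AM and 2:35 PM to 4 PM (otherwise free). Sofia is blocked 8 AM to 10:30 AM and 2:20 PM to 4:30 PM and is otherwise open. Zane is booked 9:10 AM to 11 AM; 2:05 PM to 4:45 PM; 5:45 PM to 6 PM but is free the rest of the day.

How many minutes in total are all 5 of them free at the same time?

210

Zubin free: 10:45-18:00 (invert busy blocks within the working day).
Dana free: 10:20-11:50, 12:00-12:35, 13:00-18:00.
Pita free: 10:50-14:35, 16:00-18:00 (invert busy blocks within the working day).
Sofia free: 10:30-14:20, 16:30-18:00 (invert busy blocks within the working day).
Zane free: 08:00-09:10, 11:00-14:05, 16:45-17:45 (invert busy blocks within the working day).
Zubin ∩ Dana: 10:45-11:50, 12:00-12:35, 13:00-18:00.
Zubin ∩ Dana ∩ Pita: 10:50-11:50, 12:00-12:35, 13:00-14:35, 16:00-18:00.
Zubin ∩ Dana ∩ Pita ∩ Sofia: 10:50-11:50, 12:00-12:35, 13:00-14:20, 16:30-18:00.
Zubin ∩ Dana ∩ Pita ∩ Sofia ∩ Zane: 11:00-11:50, 12:00-12:35, 13:00-14:05, 16:45-17:45.
So the common availability across everyone is 11:00-11:50, 12:00-12:35, 13:00-14:05, 16:45-17:45.
Summing the common windows: 50 + 35 + 65 + 60 = 210 minutes.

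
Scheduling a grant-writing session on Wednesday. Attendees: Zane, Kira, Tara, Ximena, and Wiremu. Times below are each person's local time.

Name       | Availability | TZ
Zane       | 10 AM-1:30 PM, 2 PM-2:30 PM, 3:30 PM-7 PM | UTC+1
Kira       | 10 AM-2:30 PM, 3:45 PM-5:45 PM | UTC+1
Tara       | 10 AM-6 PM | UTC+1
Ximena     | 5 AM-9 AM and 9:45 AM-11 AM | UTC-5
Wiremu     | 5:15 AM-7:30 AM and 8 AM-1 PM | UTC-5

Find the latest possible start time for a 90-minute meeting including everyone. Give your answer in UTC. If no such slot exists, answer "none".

Zane in UTC: 09:00-12:30, 13:00-13:30, 14:30-18:00 (subtract 1h to convert from UTC+1).
Kira in UTC: 09:00-13:30, 14:45-16:45 (subtract 1h to convert from UTC+1).
Tara in UTC: 09:00-17:00 (subtract 1h to convert from UTC+1).
Ximena in UTC: 10:00-14:00, 14:45-16:00 (add 5h to convert from UTC-5).
Wiremu in UTC: 10:15-12:30, 13:00-18:00 (add 5h to convert from UTC-5).
Zane ∩ Kira: 09:00-12:30, 13:00-13:30, 14:45-16:45.
Zane ∩ Kira ∩ Tara: 09:00-12:30, 13:00-13:30, 14:45-16:45.
Zane ∩ Kira ∩ Tara ∩ Ximena: 10:00-12:30, 13:00-13:30, 14:45-16:00.
Zane ∩ Kira ∩ Tara ∩ Ximena ∩ Wiremu: 10:15-12:30, 13:00-13:30, 14:45-16:00.
The last common window of at least 90 minutes is 10:15-12:30; a 90-minute meeting can start as late as 11:00 and still end by 12:30.

11:00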